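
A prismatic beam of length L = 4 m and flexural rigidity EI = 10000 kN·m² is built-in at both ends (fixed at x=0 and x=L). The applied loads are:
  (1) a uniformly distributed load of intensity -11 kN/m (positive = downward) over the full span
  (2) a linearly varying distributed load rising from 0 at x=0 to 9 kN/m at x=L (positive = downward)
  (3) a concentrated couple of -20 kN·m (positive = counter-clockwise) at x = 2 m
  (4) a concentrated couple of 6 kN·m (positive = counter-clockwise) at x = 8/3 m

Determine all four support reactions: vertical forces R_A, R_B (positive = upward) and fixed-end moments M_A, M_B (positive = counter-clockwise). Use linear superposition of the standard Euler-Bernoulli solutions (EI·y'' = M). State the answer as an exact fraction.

Load 1 — uniform load w=-11 kN/m over full span:
  R_A = wL/2 = (-11)·4/2 = -22 kN
  M_A = wL²/12 = (-11)·4²/12 = -44/3 kN·m
  R_B = wL/2 = (-11)·4/2 = -22 kN
  M_B = -wL²/12 = -(-11)·4²/12 = 44/3 kN·m
Load 2 — triangular load w₀=9 kN/m (0→w₀ over full span):
  R_A = 3w₀L/20 = 3·9·4/20 = 27/5 kN
  M_A = w₀L²/30 = 9·4²/30 = 24/5 kN·m
  R_B = 7w₀L/20 = 7·9·4/20 = 63/5 kN
  M_B = -w₀L²/20 = -9·4²/20 = -36/5 kN·m
Load 3 — applied couple M₀=-20 kN·m at a=2 m (b=L-a=2):
  R_A = 6M₀ab/L³ = 6·(-20)·2·2/4³ = -15/2 kN
  M_A = M₀b(2a-b)/L² = (-20)·2·(2·2-2)/4² = -5 kN·m
  R_B = -6M₀ab/L³ = -6·(-20)·2·2/4³ = 15/2 kN
  M_B = M₀a(2b-a)/L² = (-20)·2·(2·2-2)/4² = -5 kN·m
Load 4 — applied couple M₀=6 kN·m at a=8/3 m (b=L-a=4/3):
  R_A = 6M₀ab/L³ = 6·6·(8/3)·(4/3)/4³ = 2 kN
  M_A = M₀b(2a-b)/L² = 6·(4/3)·(2·(8/3)-(4/3))/4² = 2 kN·m
  R_B = -6M₀ab/L³ = -6·6·(8/3)·(4/3)/4³ = -2 kN
  M_B = M₀a(2b-a)/L² = 6·(8/3)·(2·(4/3)-(8/3))/4² = 0 kN·m
Superposition: R_A = -221/10 kN, M_A = -193/15 kN·m, R_B = -39/10 kN, M_B = 37/15 kN·m

R_A = -221/10 kN, M_A = -193/15 kN·m, R_B = -39/10 kN, M_B = 37/15 kN·m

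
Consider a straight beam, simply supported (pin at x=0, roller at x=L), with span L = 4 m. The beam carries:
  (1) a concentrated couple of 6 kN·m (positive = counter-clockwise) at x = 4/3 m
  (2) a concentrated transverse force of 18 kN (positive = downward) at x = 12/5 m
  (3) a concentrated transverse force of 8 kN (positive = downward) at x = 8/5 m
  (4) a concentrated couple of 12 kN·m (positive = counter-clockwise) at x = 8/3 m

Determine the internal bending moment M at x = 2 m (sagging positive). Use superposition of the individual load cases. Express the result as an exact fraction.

Load 1 — applied couple M₀=6 kN·m at a=4/3 m (b=L-a=8/3):
  M_1 = M₀x/L - M₀  [x>a] = 6·2/4 - 6 = -3 kN·m
Load 2 — point force P=18 kN at a=12/5 m (b=L-a=8/5):
  M_2 = Pbx/L  [x≤a] = 18·(8/5)·2/4 = 72/5 kN·m
Load 3 — point force P=8 kN at a=8/5 m (b=L-a=12/5):
  M_3 = Pa(L-x)/L  [x>a] = 8·(8/5)·(4-2)/4 = 32/5 kN·m
Load 4 — applied couple M₀=12 kN·m at a=8/3 m (b=L-a=4/3):
  M_4 = M₀x/L  [x≤a] = 12·2/4 = 6 kN·m
Superposition: M = Σ M_i = 119/5 kN·m ≈ 23.800000 kN·m

M(2) = 119/5 kN·m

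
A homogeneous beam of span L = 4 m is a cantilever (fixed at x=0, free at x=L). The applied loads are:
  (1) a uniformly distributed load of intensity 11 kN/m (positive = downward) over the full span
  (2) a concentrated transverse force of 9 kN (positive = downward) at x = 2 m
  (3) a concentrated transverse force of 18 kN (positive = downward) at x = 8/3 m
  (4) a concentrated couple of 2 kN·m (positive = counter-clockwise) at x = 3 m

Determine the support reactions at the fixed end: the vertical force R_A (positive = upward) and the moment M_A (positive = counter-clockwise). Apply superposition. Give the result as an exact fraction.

R_A = 71 kN, M_A = 152 kN·m

Load 1 — uniform load w=11 kN/m over full span:
  R_A = wL = 11·4 = 44 kN
  M_A = wL²/2 = 11·4²/2 = 88 kN·m
Load 2 — point force P=9 kN at a=2 m (b=L-a=2):
  R_A = P = 9 kN
  M_A = Pa = 9·2 = 18 kN·m
Load 3 — point force P=18 kN at a=8/3 m (b=L-a=4/3):
  R_A = P = 18 kN
  M_A = Pa = 18·(8/3) = 48 kN·m
Load 4 — applied couple M₀=2 kN·m at a=3 m (b=L-a=1):
  R_A = 0 kN
  M_A = -M₀ = -2 kN·m
Superposition: R_A = 71 kN, M_A = 152 kN·m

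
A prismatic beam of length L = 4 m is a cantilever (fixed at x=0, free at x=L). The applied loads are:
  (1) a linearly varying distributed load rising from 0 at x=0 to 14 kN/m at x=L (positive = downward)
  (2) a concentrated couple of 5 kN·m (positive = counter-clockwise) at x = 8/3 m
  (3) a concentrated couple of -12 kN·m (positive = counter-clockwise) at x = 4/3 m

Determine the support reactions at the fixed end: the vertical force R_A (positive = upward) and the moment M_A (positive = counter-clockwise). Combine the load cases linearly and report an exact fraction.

Load 1 — triangular load w₀=14 kN/m (0→w₀ over full span):
  R_A = w₀L/2 = 14·4/2 = 28 kN
  M_A = w₀L²/3 = 14·4²/3 = 224/3 kN·m
Load 2 — applied couple M₀=5 kN·m at a=8/3 m (b=L-a=4/3):
  R_A = 0 kN
  M_A = -M₀ = -5 kN·m
Load 3 — applied couple M₀=-12 kN·m at a=4/3 m (b=L-a=8/3):
  R_A = 0 kN
  M_A = -M₀ = -(-12) = 12 kN·m
Superposition: R_A = 28 kN, M_A = 245/3 kN·m

R_A = 28 kN, M_A = 245/3 kN·m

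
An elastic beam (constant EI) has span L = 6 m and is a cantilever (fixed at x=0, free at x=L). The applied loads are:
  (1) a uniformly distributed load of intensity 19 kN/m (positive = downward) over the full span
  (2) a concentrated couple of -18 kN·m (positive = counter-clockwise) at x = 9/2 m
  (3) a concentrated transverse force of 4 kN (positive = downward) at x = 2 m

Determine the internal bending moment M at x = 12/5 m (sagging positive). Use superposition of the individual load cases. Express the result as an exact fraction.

M(12/5) = -3528/25 kN·m

Load 1 — uniform load w=19 kN/m over full span:
  M_1 = -w(L-x)²/2 = -19·(6-(12/5))²/2 = -3078/25 kN·m
Load 2 — applied couple M₀=-18 kN·m at a=9/2 m (b=L-a=3/2):
  M_2 = M₀  [x≤a] = (-18) = -18 kN·m
Load 3 — point force P=4 kN at a=2 m (b=L-a=4):
  M_3 = 0  [x>a] = 0 kN·m
Superposition: M = Σ M_i = -3528/25 kN·m ≈ -141.120000 kN·m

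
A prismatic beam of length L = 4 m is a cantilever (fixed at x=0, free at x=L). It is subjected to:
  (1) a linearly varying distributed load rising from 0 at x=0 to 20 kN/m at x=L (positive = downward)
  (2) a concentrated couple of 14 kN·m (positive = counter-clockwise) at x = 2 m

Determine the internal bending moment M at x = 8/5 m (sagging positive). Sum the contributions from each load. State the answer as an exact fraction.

Load 1 — triangular load w₀=20 kN/m (0→w₀ over full span):
  M_1 = w₀Lx/2 - w₀L²/3 - w₀x³/(6L) = 20·4·(8/5)/2 - 20·4²/3 - 20·(8/5)³/(6·4) = -1152/25 kN·m
Load 2 — applied couple M₀=14 kN·m at a=2 m (b=L-a=2):
  M_2 = M₀  [x≤a] = 14 = 14 kN·m
Superposition: M = Σ M_i = -802/25 kN·m ≈ -32.080000 kN·m

M(8/5) = -802/25 kN·m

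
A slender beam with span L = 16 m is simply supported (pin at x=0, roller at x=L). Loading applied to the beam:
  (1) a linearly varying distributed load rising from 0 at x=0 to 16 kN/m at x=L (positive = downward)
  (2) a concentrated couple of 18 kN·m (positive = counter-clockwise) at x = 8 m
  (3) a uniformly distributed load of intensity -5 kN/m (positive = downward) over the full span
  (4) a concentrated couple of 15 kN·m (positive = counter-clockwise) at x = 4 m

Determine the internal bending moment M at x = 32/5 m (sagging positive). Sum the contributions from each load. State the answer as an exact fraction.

M(32/5) = 9247/125 kN·m

Load 1 — triangular load w₀=16 kN/m (0→w₀ over full span):
  M_1 = w₀Lx/6 - w₀x³/(6L) = 16·16·(32/5)/6 - 16·(32/5)³/(6·16) = 28672/125 kN·m
Load 2 — applied couple M₀=18 kN·m at a=8 m (b=L-a=8):
  M_2 = M₀x/L  [x≤a] = 18·(32/5)/16 = 36/5 kN·m
Load 3 — uniform load w=-5 kN/m over full span:
  M_3 = wx(L-x)/2 = (-5)·(32/5)·(16-(32/5))/2 = -768/5 kN·m
Load 4 — applied couple M₀=15 kN·m at a=4 m (b=L-a=12):
  M_4 = M₀x/L - M₀  [x>a] = 15·(32/5)/16 - 15 = -9 kN·m
Superposition: M = Σ M_i = 9247/125 kN·m ≈ 73.976000 kN·m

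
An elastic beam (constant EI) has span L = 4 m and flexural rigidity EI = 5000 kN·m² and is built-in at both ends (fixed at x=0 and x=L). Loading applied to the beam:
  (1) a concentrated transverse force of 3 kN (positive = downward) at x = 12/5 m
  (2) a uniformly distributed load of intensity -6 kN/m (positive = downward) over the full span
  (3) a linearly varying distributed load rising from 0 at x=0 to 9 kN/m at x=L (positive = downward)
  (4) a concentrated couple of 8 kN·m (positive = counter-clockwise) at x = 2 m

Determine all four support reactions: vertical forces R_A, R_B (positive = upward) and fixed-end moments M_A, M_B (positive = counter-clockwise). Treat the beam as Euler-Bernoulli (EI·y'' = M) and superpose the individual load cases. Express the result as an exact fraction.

Load 1 — point force P=3 kN at a=12/5 m (b=L-a=8/5):
  R_A = Pb²(3a+b)/L³ = 3·(8/5)²·(3·(12/5)+(8/5))/4³ = 132/125 kN
  M_A = Pab²/L² = 3·(12/5)·(8/5)²/4² = 144/125 kN·m
  R_B = Pa²(a+3b)/L³ = 3·(12/5)²·((12/5)+3·(8/5))/4³ = 243/125 kN
  M_B = -Pa²b/L² = -3·(12/5)²·(8/5)/4² = -216/125 kN·m
Load 2 — uniform load w=-6 kN/m over full span:
  R_A = wL/2 = (-6)·4/2 = -12 kN
  M_A = wL²/12 = (-6)·4²/12 = -8 kN·m
  R_B = wL/2 = (-6)·4/2 = -12 kN
  M_B = -wL²/12 = -(-6)·4²/12 = 8 kN·m
Load 3 — triangular load w₀=9 kN/m (0→w₀ over full span):
  R_A = 3w₀L/20 = 3·9·4/20 = 27/5 kN
  M_A = w₀L²/30 = 9·4²/30 = 24/5 kN·m
  R_B = 7w₀L/20 = 7·9·4/20 = 63/5 kN
  M_B = -w₀L²/20 = -9·4²/20 = -36/5 kN·m
Load 4 — applied couple M₀=8 kN·m at a=2 m (b=L-a=2):
  R_A = 6M₀ab/L³ = 6·8·2·2/4³ = 3 kN
  M_A = M₀b(2a-b)/L² = 8·2·(2·2-2)/4² = 2 kN·m
  R_B = -6M₀ab/L³ = -6·8·2·2/4³ = -3 kN
  M_B = M₀a(2b-a)/L² = 8·2·(2·2-2)/4² = 2 kN·m
Superposition: R_A = -318/125 kN, M_A = -6/125 kN·m, R_B = -57/125 kN, M_B = 134/125 kN·m

R_A = -318/125 kN, M_A = -6/125 kN·m, R_B = -57/125 kN, M_B = 134/125 kN·m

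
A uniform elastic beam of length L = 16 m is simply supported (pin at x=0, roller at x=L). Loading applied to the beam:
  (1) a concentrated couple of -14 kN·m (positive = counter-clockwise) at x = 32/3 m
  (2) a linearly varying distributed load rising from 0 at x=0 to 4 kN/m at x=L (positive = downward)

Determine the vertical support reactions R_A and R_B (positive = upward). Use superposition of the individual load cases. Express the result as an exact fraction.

R_A = 235/24 kN, R_B = 533/24 kN

Load 1 — applied couple M₀=-14 kN·m at a=32/3 m (b=L-a=16/3):
  R_A = M₀/L = (-14)/16 = -7/8 kN
  R_B = -M₀/L = -(-14)/16 = 7/8 kN
Load 2 — triangular load w₀=4 kN/m (0→w₀ over full span):
  R_A = w₀L/6 = 4·16/6 = 32/3 kN
  R_B = w₀L/3 = 4·16/3 = 64/3 kN
Superposition: R_A = 235/24 kN, R_B = 533/24 kN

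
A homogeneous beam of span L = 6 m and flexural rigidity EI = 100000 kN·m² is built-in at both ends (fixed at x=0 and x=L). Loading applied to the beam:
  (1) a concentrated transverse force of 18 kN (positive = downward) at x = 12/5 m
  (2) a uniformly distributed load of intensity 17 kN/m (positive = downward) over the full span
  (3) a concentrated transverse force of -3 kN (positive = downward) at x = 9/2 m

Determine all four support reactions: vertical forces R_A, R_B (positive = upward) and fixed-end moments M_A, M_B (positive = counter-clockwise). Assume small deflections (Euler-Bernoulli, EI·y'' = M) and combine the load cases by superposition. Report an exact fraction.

R_A = 248781/4000 kN, M_A = 262833/4000 kN·m, R_B = 219219/4000 kN, M_B = -235347/4000 kN·m

Load 1 — point force P=18 kN at a=12/5 m (b=L-a=18/5):
  R_A = Pb²(3a+b)/L³ = 18·(18/5)²·(3·(12/5)+(18/5))/6³ = 1458/125 kN
  M_A = Pab²/L² = 18·(12/5)·(18/5)²/6² = 1944/125 kN·m
  R_B = Pa²(a+3b)/L³ = 18·(12/5)²·((12/5)+3·(18/5))/6³ = 792/125 kN
  M_B = -Pa²b/L² = -18·(12/5)²·(18/5)/6² = -1296/125 kN·m
Load 2 — uniform load w=17 kN/m over full span:
  R_A = wL/2 = 17·6/2 = 51 kN
  M_A = wL²/12 = 17·6²/12 = 51 kN·m
  R_B = wL/2 = 17·6/2 = 51 kN
  M_B = -wL²/12 = -17·6²/12 = -51 kN·m
Load 3 — point force P=-3 kN at a=9/2 m (b=L-a=3/2):
  R_A = Pb²(3a+b)/L³ = (-3)·(3/2)²·(3·(9/2)+(3/2))/6³ = -15/32 kN
  M_A = Pab²/L² = (-3)·(9/2)·(3/2)²/6² = -27/32 kN·m
  R_B = Pa²(a+3b)/L³ = (-3)·(9/2)²·((9/2)+3·(3/2))/6³ = -81/32 kN
  M_B = -Pa²b/L² = -(-3)·(9/2)²·(3/2)/6² = 81/32 kN·m
Superposition: R_A = 248781/4000 kN, M_A = 262833/4000 kN·m, R_B = 219219/4000 kN, M_B = -235347/4000 kN·m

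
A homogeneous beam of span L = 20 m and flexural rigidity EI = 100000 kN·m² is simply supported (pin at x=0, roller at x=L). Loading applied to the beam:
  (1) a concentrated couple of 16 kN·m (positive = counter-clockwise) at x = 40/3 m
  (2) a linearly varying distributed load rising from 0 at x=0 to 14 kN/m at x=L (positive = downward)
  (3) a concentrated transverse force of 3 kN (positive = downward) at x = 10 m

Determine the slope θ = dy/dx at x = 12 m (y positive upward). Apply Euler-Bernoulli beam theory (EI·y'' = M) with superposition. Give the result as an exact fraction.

θ(12) = 9397/1500000 rad

Load 1 — applied couple M₀=16 kN·m at a=40/3 m (b=L-a=20/3):
  θ_1 = (M₀x²/(2L)+C₁)/EI  [x≤a] with C₁=M₀(3b²-L²)/(6L)=-320/9 = (16·12²/(2·20)+(-320/9))/100000 = 31/140625 rad
Load 2 — triangular load w₀=14 kN/m (0→w₀ over full span):
  θ_2 = -w₀(7L⁴-30L²x²+15x⁴)/(360LEI) = -14·(7·20⁴-30·20²·12²+15·12⁴)/(360·20·100000) = 812/140625 rad
Load 3 — point force P=3 kN at a=10 m (b=L-a=10):
  θ_3 = -Pa(2L²-6Lx+3x²+a²)/(6LEI)  [x>a] = -3·10·(2·20²-6·20·12+3·12²+10²)/(6·20·100000) = 27/100000 rad
Superposition: θ = Σ θ_i = 9397/1500000 rad ≈ 0.006265 rad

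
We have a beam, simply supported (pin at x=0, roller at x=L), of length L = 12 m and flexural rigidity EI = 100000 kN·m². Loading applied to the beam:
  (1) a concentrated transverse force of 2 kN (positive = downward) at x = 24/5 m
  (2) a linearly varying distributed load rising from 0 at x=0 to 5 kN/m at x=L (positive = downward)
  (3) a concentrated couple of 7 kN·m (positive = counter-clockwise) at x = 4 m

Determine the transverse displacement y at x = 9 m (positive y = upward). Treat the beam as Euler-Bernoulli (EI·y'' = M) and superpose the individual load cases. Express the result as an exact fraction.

y(9) = -2085761/400000000 m

Load 1 — point force P=2 kN at a=24/5 m (b=L-a=36/5):
  y_1 = -Pa(L-x)(2Lx-a²-x²)/(6LEI)  [x>a] = -2·(24/5)·(12-9)·(2·12·9-(24/5)²-9²)/(6·12·100000) = -2799/6250000 m
Load 2 — triangular load w₀=5 kN/m (0→w₀ over full span):
  y_2 = -w₀x(7L⁴-10L²x²+3x⁴)/(360LEI) = -5·9·(7·12⁴-10·12²·9²+3·9⁴)/(360·12·100000) = -3213/640000 m
Load 3 — applied couple M₀=7 kN·m at a=4 m (b=L-a=8):
  y_3 = (M₀x³/(6L)-M₀(x-a)²/2+C₁x)/EI  [x>a] with C₁=M₀(3b²-L²)/(6L)=14/3 = (7·9³/(6·12)-7·(9-4)²/2+(14/3)·9)/100000 = 203/800000 m
Superposition: y = Σ y_i = -2085761/400000000 m ≈ -0.005214 m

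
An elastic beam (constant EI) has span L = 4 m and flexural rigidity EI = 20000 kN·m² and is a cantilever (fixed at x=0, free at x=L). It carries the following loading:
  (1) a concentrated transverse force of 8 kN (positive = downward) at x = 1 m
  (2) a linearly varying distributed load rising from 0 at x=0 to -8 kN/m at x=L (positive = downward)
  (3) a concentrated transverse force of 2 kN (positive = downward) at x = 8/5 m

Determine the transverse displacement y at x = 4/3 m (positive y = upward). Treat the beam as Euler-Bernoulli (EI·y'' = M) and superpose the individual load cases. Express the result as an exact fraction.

Load 1 — point force P=8 kN at a=1 m (b=L-a=3):
  y_1 = -Pa²(3x-a)/(6EI)  [x>a] = -8·1²·(3·(4/3)-1)/(6·20000) = -1/5000 m
Load 2 — triangular load w₀=-8 kN/m (0→w₀ over full span):
  y_2 = (w₀Lx³/12-w₀L²x²/6-w₀x⁵/(120L))/EI = ((-8)·4·(4/3)³/12-(-8)·4²·(4/3)²/6-(-8)·(4/3)⁵/(120·4))/20000 = 3608/2278125 m
Load 3 — point force P=2 kN at a=8/5 m (b=L-a=12/5):
  y_3 = -Px²(3a-x)/(6EI)  [x≤a] = -2·(4/3)²·(3·(8/5)-(4/3))/(6·20000) = -26/253125 m
Superposition: y = Σ y_i = 23347/18225000 m ≈ 0.001281 m

y(4/3) = 23347/18225000 m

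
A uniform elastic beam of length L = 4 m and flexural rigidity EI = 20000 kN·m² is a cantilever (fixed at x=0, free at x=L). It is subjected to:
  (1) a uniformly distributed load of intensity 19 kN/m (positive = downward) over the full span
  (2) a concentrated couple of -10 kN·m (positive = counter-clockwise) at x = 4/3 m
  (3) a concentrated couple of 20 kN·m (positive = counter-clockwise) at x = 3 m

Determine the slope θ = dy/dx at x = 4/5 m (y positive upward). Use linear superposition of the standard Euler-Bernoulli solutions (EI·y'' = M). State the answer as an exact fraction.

Load 1 — uniform load w=19 kN/m over full span:
  θ_1 = -wx(x²-3Lx+3L²)/(6EI) = -19·(4/5)·((4/5)²-3·4·(4/5)+3·4²)/(6·20000) = -1159/234375 rad
Load 2 — applied couple M₀=-10 kN·m at a=4/3 m (b=L-a=8/3):
  θ_2 = M₀x/EI  [x≤a] = (-10)·(4/5)/20000 = -1/2500 rad
Load 3 — applied couple M₀=20 kN·m at a=3 m (b=L-a=1):
  θ_3 = M₀x/EI  [x≤a] = 20·(4/5)/20000 = 1/1250 rad
Superposition: θ = Σ θ_i = -4261/937500 rad ≈ -0.004545 rad

θ(4/5) = -4261/937500 rad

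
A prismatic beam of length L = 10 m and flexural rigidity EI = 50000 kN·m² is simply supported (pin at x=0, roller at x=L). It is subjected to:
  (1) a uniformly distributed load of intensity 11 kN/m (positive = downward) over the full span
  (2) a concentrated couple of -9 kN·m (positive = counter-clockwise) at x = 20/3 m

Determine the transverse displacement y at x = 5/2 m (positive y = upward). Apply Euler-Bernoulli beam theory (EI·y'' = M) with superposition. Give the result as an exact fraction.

y(5/2) = -5109/256000 m

Load 1 — uniform load w=11 kN/m over full span:
  y_1 = -wx(L³-2Lx²+x³)/(24EI) = -11·(5/2)·(10³-2·10·(5/2)²+(5/2)³)/(24·50000) = -209/10240 m
Load 2 — applied couple M₀=-9 kN·m at a=20/3 m (b=L-a=10/3):
  y_2 = (M₀x³/(6L)+C₁x)/EI  [x≤a] with C₁=M₀(3b²-L²)/(6L)=10 = ((-9)·(5/2)³/(6·10)+10·(5/2))/50000 = 29/64000 m
Superposition: y = Σ y_i = -5109/256000 m ≈ -0.019957 m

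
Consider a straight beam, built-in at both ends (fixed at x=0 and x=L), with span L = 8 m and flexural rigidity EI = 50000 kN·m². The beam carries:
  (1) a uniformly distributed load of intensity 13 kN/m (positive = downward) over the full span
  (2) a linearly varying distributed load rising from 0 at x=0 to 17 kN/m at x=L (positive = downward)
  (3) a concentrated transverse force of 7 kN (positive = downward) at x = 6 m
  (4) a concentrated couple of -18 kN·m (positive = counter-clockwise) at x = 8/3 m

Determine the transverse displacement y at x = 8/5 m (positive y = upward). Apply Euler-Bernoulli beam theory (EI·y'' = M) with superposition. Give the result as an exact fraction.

y(8/5) = -1103201/585937500 m

Load 1 — uniform load w=13 kN/m over full span:
  y_1 = -wx²(L-x)²/(24EI) = -13·(8/5)²·(8-(8/5))²/(24·50000) = -6656/5859375 m
Load 2 — triangular load w₀=17 kN/m (0→w₀ over full span):
  y_2 = -w₀x²(L-x)²(x+2L)/(120LEI) = -17·(8/5)²·(8-(8/5))²·((8/5)+2·8)/(120·8·50000) = -95744/146484375 m
Load 3 — point force P=7 kN at a=6 m (b=L-a=2):
  y_3 = -Pb²x²(3aL-(3a+b)x)/(6L³EI)  [x≤a] = -7·2²·(8/5)²·(3·6·8-(3·6+2)·(8/5))/(6·8³·50000) = -49/937500 m
Load 4 — applied couple M₀=-18 kN·m at a=8/3 m (b=L-a=16/3):
  y_4 = (R_Ax³/6 - M_Ax²/2)/EI  [x≤a] with R_A=-3, M_A=0 = ((-3)·(8/5)³/6 - 0·(8/5)²/2)/50000 = -16/390625 m
Superposition: y = Σ y_i = -1103201/585937500 m ≈ -0.001883 m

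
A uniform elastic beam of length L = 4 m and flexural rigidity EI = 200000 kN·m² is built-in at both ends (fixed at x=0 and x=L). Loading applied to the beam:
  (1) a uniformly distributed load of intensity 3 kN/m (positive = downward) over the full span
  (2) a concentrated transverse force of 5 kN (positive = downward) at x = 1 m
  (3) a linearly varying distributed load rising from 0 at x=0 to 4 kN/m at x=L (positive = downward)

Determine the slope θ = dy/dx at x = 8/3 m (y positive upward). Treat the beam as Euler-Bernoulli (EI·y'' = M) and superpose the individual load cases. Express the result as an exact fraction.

θ(8/3) = 3011/243000000 rad

Load 1 — uniform load w=3 kN/m over full span:
  θ_1 = -wx(L-x)(L-2x)/(12EI) = -3·(8/3)·(4-(8/3))·(4-2·(8/3))/(12·200000) = 1/168750 rad
Load 2 — point force P=5 kN at a=1 m (b=L-a=3):
  θ_2 = Pa²(L-x)(2bL-(3b+a)(L-x))/(2L³EI)  [x>a] = 5·1²·(4-(8/3))·(2·3·4-(3·3+1)·(4-(8/3)))/(2·4³·200000) = 1/360000 rad
Load 3 — triangular load w₀=4 kN/m (0→w₀ over full span):
  θ_3 = -w₀(2x(L-x)(L-2x)(x+2L)+x²(L-x)²)/(120LEI) = -4·(2·(8/3)·(4-(8/3))·(4-2·(8/3))·((8/3)+2·4)+(8/3)²·(4-(8/3))²)/(120·4·200000) = 14/3796875 rad
Superposition: θ = Σ θ_i = 3011/243000000 rad ≈ 0.000012 rad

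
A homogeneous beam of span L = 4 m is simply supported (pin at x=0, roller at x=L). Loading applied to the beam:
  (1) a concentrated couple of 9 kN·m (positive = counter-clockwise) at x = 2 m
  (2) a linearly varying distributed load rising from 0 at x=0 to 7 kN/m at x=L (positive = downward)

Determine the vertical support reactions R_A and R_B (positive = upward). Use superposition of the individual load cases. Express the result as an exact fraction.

R_A = 83/12 kN, R_B = 85/12 kN

Load 1 — applied couple M₀=9 kN·m at a=2 m (b=L-a=2):
  R_A = M₀/L = 9/4 kN
  R_B = -M₀/L = -9/4 kN
Load 2 — triangular load w₀=7 kN/m (0→w₀ over full span):
  R_A = w₀L/6 = 7·4/6 = 14/3 kN
  R_B = w₀L/3 = 7·4/3 = 28/3 kN
Superposition: R_A = 83/12 kN, R_B = 85/12 kN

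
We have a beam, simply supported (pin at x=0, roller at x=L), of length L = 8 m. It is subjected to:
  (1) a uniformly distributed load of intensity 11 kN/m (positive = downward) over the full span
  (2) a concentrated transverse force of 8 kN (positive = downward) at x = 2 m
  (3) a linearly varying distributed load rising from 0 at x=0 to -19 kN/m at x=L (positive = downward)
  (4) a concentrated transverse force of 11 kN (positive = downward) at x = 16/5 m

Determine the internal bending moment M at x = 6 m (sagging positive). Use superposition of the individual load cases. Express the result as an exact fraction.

Load 1 — uniform load w=11 kN/m over full span:
  M_1 = wx(L-x)/2 = 11·6·(8-6)/2 = 66 kN·m
Load 2 — point force P=8 kN at a=2 m (b=L-a=6):
  M_2 = Pa(L-x)/L  [x>a] = 8·2·(8-6)/8 = 4 kN·m
Load 3 — triangular load w₀=-19 kN/m (0→w₀ over full span):
  M_3 = w₀Lx/6 - w₀x³/(6L) = (-19)·8·6/6 - (-19)·6³/(6·8) = -133/2 kN·m
Load 4 — point force P=11 kN at a=16/5 m (b=L-a=24/5):
  M_4 = Pa(L-x)/L  [x>a] = 11·(16/5)·(8-6)/8 = 44/5 kN·m
Superposition: M = Σ M_i = 123/10 kN·m ≈ 12.300000 kN·m

M(6) = 123/10 kN·m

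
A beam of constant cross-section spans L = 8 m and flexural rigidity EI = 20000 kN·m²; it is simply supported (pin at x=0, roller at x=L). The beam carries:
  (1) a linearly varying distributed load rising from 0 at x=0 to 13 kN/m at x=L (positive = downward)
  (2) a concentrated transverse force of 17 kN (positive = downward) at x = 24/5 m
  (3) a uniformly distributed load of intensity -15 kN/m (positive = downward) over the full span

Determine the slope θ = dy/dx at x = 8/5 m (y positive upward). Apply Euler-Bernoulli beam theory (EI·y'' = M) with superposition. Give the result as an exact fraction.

θ(8/5) = 16442/3515625 rad

Load 1 — triangular load w₀=13 kN/m (0→w₀ over full span):
  θ_1 = -w₀(7L⁴-30L²x²+15x⁴)/(360LEI) = -13·(7·8⁴-30·8²·(8/5)²+15·(8/5)⁴)/(360·8·20000) = -18928/3515625 rad
Load 2 — point force P=17 kN at a=24/5 m (b=L-a=16/5):
  θ_2 = -Pb(L²-b²-3x²)/(6LEI)  [x≤a] = -17·(16/5)·(8²-(16/5)²-3·(8/5)²)/(6·8·20000) = -204/78125 rad
Load 3 — uniform load w=-15 kN/m over full span:
  θ_3 = -w(L³-6Lx²+4x³)/(24EI) = -(-15)·(8³-6·8·(8/5)²+4·(8/5)³)/(24·20000) = 198/15625 rad
Superposition: θ = Σ θ_i = 16442/3515625 rad ≈ 0.004677 rad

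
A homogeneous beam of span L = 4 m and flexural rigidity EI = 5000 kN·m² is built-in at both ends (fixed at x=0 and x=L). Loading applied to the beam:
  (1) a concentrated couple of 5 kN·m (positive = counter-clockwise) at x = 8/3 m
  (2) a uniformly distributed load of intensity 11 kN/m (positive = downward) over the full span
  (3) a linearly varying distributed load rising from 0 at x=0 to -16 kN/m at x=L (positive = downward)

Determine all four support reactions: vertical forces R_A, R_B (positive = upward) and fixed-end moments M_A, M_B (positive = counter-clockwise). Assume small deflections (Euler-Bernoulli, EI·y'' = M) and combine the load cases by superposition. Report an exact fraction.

Load 1 — applied couple M₀=5 kN·m at a=8/3 m (b=L-a=4/3):
  R_A = 6M₀ab/L³ = 6·5·(8/3)·(4/3)/4³ = 5/3 kN
  M_A = M₀b(2a-b)/L² = 5·(4/3)·(2·(8/3)-(4/3))/4² = 5/3 kN·m
  R_B = -6M₀ab/L³ = -6·5·(8/3)·(4/3)/4³ = -5/3 kN
  M_B = M₀a(2b-a)/L² = 5·(8/3)·(2·(4/3)-(8/3))/4² = 0 kN·m
Load 2 — uniform load w=11 kN/m over full span:
  R_A = wL/2 = 11·4/2 = 22 kN
  M_A = wL²/12 = 11·4²/12 = 44/3 kN·m
  R_B = wL/2 = 11·4/2 = 22 kN
  M_B = -wL²/12 = -11·4²/12 = -44/3 kN·m
Load 3 — triangular load w₀=-16 kN/m (0→w₀ over full span):
  R_A = 3w₀L/20 = 3·(-16)·4/20 = -48/5 kN
  M_A = w₀L²/30 = (-16)·4²/30 = -128/15 kN·m
  R_B = 7w₀L/20 = 7·(-16)·4/20 = -112/5 kN
  M_B = -w₀L²/20 = -(-16)·4²/20 = 64/5 kN·m
Superposition: R_A = 211/15 kN, M_A = 39/5 kN·m, R_B = -31/15 kN, M_B = -28/15 kN·m

R_A = 211/15 kN, M_A = 39/5 kN·m, R_B = -31/15 kN, M_B = -28/15 kN·m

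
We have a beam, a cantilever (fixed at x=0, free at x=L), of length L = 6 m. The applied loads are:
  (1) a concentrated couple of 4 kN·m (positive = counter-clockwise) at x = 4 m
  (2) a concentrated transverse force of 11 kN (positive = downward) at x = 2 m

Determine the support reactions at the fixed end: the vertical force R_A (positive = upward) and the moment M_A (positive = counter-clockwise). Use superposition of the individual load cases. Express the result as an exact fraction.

Load 1 — applied couple M₀=4 kN·m at a=4 m (b=L-a=2):
  R_A = 0 kN
  M_A = -M₀ = -4 kN·m
Load 2 — point force P=11 kN at a=2 m (b=L-a=4):
  R_A = P = 11 kN
  M_A = Pa = 11·2 = 22 kN·m
Superposition: R_A = 11 kN, M_A = 18 kN·m

R_A = 11 kN, M_A = 18 kN·m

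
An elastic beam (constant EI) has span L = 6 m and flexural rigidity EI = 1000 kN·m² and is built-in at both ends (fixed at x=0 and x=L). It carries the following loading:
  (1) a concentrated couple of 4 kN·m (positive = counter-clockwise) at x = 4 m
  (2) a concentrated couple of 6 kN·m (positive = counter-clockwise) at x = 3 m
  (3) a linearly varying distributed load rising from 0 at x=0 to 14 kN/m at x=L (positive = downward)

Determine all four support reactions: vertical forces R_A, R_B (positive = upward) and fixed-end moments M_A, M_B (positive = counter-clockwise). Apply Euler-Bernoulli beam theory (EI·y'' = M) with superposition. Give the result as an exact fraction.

Load 1 — applied couple M₀=4 kN·m at a=4 m (b=L-a=2):
  R_A = 6M₀ab/L³ = 6·4·4·2/6³ = 8/9 kN
  M_A = M₀b(2a-b)/L² = 4·2·(2·4-2)/6² = 4/3 kN·m
  R_B = -6M₀ab/L³ = -6·4·4·2/6³ = -8/9 kN
  M_B = M₀a(2b-a)/L² = 4·4·(2·2-4)/6² = 0 kN·m
Load 2 — applied couple M₀=6 kN·m at a=3 m (b=L-a=3):
  R_A = 6M₀ab/L³ = 6·6·3·3/6³ = 3/2 kN
  M_A = M₀b(2a-b)/L² = 6·3·(2·3-3)/6² = 3/2 kN·m
  R_B = -6M₀ab/L³ = -6·6·3·3/6³ = -3/2 kN
  M_B = M₀a(2b-a)/L² = 6·3·(2·3-3)/6² = 3/2 kN·m
Load 3 — triangular load w₀=14 kN/m (0→w₀ over full span):
  R_A = 3w₀L/20 = 3·14·6/20 = 63/5 kN
  M_A = w₀L²/30 = 14·6²/30 = 84/5 kN·m
  R_B = 7w₀L/20 = 7·14·6/20 = 147/5 kN
  M_B = -w₀L²/20 = -14·6²/20 = -126/5 kN·m
Superposition: R_A = 1349/90 kN, M_A = 589/30 kN·m, R_B = 2431/90 kN, M_B = -237/10 kN·m

R_A = 1349/90 kN, M_A = 589/30 kN·m, R_B = 2431/90 kN, M_B = -237/10 kN·m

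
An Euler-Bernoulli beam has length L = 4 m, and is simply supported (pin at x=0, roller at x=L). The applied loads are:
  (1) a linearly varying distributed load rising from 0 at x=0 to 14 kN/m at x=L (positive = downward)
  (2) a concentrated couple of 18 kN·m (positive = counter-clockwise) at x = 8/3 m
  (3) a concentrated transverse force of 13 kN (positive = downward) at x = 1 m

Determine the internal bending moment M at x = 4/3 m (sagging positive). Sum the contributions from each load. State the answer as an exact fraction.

Load 1 — triangular load w₀=14 kN/m (0→w₀ over full span):
  M_1 = w₀Lx/6 - w₀x³/(6L) = 14·4·(4/3)/6 - 14·(4/3)³/(6·4) = 896/81 kN·m
Load 2 — applied couple M₀=18 kN·m at a=8/3 m (b=L-a=4/3):
  M_2 = M₀x/L  [x≤a] = 18·(4/3)/4 = 6 kN·m
Load 3 — point force P=13 kN at a=1 m (b=L-a=3):
  M_3 = Pa(L-x)/L  [x>a] = 13·1·(4-(4/3))/4 = 26/3 kN·m
Superposition: M = Σ M_i = 2084/81 kN·m ≈ 25.728395 kN·m

M(4/3) = 2084/81 kN·m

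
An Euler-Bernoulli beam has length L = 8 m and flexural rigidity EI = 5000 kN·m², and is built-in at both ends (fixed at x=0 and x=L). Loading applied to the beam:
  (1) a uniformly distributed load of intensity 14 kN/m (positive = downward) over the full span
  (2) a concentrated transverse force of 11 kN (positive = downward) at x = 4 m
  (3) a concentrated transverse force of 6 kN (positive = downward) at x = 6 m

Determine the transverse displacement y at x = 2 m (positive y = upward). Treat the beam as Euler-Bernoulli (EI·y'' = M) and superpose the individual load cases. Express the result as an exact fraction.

y(2) = -1223/60000 m

Load 1 — uniform load w=14 kN/m over full span:
  y_1 = -wx²(L-x)²/(24EI) = -14·2²·(8-2)²/(24·5000) = -21/1250 m
Load 2 — point force P=11 kN at a=4 m (b=L-a=4):
  y_2 = -Pb²x²(3aL-(3a+b)x)/(6L³EI)  [x≤a] = -11·4²·2²·(3·4·8-(3·4+4)·2)/(6·8³·5000) = -11/3750 m
Load 3 — point force P=6 kN at a=6 m (b=L-a=2):
  y_3 = -Pb²x²(3aL-(3a+b)x)/(6L³EI)  [x≤a] = -6·2²·2²·(3·6·8-(3·6+2)·2)/(6·8³·5000) = -13/20000 m
Superposition: y = Σ y_i = -1223/60000 m ≈ -0.020383 m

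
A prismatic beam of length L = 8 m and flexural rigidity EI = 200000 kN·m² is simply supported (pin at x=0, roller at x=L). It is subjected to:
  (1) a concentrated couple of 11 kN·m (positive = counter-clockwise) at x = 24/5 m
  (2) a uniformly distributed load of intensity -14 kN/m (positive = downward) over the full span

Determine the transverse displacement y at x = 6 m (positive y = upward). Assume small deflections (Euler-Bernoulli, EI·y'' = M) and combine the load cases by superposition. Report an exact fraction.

Load 1 — applied couple M₀=11 kN·m at a=24/5 m (b=L-a=16/5):
  y_1 = (M₀x³/(6L)-M₀(x-a)²/2+C₁x)/EI  [x>a] with C₁=M₀(3b²-L²)/(6L)=-572/75 = (11·6³/(6·8)-11·(6-(24/5))²/2+(-572/75)·6)/200000 = -209/10000000 m
Load 2 — uniform load w=-14 kN/m over full span:
  y_2 = -wx(L³-2Lx²+x³)/(24EI) = -(-14)·6·(8³-2·8·6²+6³)/(24·200000) = 133/50000 m
Superposition: y = Σ y_i = 26391/10000000 m ≈ 0.002639 m

y(6) = 26391/10000000 m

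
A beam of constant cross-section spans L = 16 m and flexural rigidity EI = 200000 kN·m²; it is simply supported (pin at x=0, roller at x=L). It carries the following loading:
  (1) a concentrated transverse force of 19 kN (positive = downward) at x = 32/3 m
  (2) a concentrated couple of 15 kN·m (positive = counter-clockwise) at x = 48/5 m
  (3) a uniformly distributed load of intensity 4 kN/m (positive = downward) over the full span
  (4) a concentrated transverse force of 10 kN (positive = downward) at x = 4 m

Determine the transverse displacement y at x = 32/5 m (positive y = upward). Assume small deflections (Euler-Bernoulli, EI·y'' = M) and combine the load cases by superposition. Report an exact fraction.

Load 1 — point force P=19 kN at a=32/3 m (b=L-a=16/3):
  y_1 = -Pbx(L²-b²-x²)/(6LEI)  [x≤a] = -19·(16/3)·(32/5)·(16²-(16/3)²-(32/5)²)/(6·16·200000) = -199424/31640625 m
Load 2 — applied couple M₀=15 kN·m at a=48/5 m (b=L-a=32/5):
  y_2 = (M₀x³/(6L)+C₁x)/EI  [x≤a] with C₁=M₀(3b²-L²)/(6L)=-104/5 = (15·(32/5)³/(6·16)+(-104/5)·(32/5))/200000 = -36/78125 m
Load 3 — uniform load w=4 kN/m over full span:
  y_3 = -wx(L³-2Lx²+x³)/(24EI) = -4·(32/5)·(16³-2·16·(32/5)²+(32/5)³)/(24·200000) = -31744/1953125 m
Load 4 — point force P=10 kN at a=4 m (b=L-a=12):
  y_4 = -Pa(L-x)(2Lx-a²-x²)/(6LEI)  [x>a] = -10·4·(16-(32/5))·(2·16·(32/5)-4²-(32/5)²)/(6·16·200000) = -231/78125 m
Superposition: y = Σ y_i = -4109059/158203125 m ≈ -0.025973 m

y(32/5) = -4109059/158203125 m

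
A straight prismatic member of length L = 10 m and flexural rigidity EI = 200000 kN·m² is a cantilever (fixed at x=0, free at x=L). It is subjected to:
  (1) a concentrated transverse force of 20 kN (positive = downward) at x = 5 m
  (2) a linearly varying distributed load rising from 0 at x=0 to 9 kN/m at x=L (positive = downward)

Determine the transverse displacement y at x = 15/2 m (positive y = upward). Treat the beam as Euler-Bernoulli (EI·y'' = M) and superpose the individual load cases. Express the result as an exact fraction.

Load 1 — point force P=20 kN at a=5 m (b=L-a=5):
  y_1 = -Pa²(3x-a)/(6EI)  [x>a] = -20·5²·(3·(15/2)-5)/(6·200000) = -7/960 m
Load 2 — triangular load w₀=9 kN/m (0→w₀ over full span):
  y_2 = (w₀Lx³/12-w₀L²x²/6-w₀x⁵/(120L))/EI = (9·10·(15/2)³/12-9·10²·(15/2)²/6-9·(15/2)⁵/(120·10))/200000 = -22329/819200 m
Superposition: y = Σ y_i = -84907/2457600 m ≈ -0.034549 m

y(15/2) = -84907/2457600 m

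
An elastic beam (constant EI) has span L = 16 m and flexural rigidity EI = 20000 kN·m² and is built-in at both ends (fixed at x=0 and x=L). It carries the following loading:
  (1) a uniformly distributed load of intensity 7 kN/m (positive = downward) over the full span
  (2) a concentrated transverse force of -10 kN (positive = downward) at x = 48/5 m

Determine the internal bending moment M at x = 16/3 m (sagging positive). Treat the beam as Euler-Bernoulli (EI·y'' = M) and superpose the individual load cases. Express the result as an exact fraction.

Load 1 — uniform load w=7 kN/m over full span:
  M_1 = wLx/2 - wL²/12 - wx²/2 = 7·16·(16/3)/2 - 7·16²/12 - 7·(16/3)²/2 = 448/9 kN·m
Load 2 — point force P=-10 kN at a=48/5 m (b=L-a=32/5):
  M_2 = Pb²(3a+b)x/L³ - Pab²/L²  [x≤a] = (-10)·(32/5)²·(3·(48/5)+(32/5))·(16/3)/16³ - (-10)·(48/5)·(32/5)²/16² = -256/75 kN·m
Superposition: M = Σ M_i = 10432/225 kN·m ≈ 46.364444 kN·m

M(16/3) = 10432/225 kN·m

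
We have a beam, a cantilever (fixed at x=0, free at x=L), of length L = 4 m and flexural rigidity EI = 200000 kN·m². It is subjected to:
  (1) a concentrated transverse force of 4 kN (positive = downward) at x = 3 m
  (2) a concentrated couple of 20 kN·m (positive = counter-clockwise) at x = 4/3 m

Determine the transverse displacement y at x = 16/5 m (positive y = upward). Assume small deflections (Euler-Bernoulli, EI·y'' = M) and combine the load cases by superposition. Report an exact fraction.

Load 1 — point force P=4 kN at a=3 m (b=L-a=1):
  y_1 = -Pa²(3x-a)/(6EI)  [x>a] = -4·3²·(3·(16/5)-3)/(6·200000) = -99/500000 m
Load 2 — applied couple M₀=20 kN·m at a=4/3 m (b=L-a=8/3):
  y_2 = M₀a(2x-a)/(2EI)  [x>a] = 20·(4/3)·(2·(16/5)-(4/3))/(2·200000) = 19/56250 m
Superposition: y = Σ y_i = 629/4500000 m ≈ 0.000140 m

y(16/5) = 629/4500000 m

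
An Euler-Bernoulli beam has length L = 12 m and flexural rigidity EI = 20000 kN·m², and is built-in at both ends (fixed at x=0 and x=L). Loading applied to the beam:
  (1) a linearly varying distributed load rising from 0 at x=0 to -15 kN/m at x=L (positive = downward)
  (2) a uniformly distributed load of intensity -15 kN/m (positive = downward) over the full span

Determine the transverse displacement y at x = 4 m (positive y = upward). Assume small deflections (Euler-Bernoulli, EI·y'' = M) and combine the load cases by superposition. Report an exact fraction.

Load 1 — triangular load w₀=-15 kN/m (0→w₀ over full span):
  y_1 = -w₀x²(L-x)²(x+2L)/(120LEI) = -(-15)·4²·(12-4)²·(4+2·12)/(120·12·20000) = 28/1875 m
Load 2 — uniform load w=-15 kN/m over full span:
  y_2 = -wx²(L-x)²/(24EI) = -(-15)·4²·(12-4)²/(24·20000) = 4/125 m
Superposition: y = Σ y_i = 88/1875 m ≈ 0.046933 m

y(4) = 88/1875 m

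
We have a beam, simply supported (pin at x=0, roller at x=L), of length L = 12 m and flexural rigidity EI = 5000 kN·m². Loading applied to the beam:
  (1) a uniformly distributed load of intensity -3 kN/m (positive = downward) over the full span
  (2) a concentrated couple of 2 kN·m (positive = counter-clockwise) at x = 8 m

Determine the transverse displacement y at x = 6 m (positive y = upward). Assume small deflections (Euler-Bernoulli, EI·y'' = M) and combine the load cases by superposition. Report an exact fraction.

Load 1 — uniform load w=-3 kN/m over full span:
  y_1 = -wx(L³-2Lx²+x³)/(24EI) = -(-3)·6·(12³-2·12·6²+6³)/(24·5000) = 81/500 m
Load 2 — applied couple M₀=2 kN·m at a=8 m (b=L-a=4):
  y_2 = (M₀x³/(6L)+C₁x)/EI  [x≤a] with C₁=M₀(3b²-L²)/(6L)=-8/3 = (2·6³/(6·12)+(-8/3)·6)/5000 = -1/500 m
Superposition: y = Σ y_i = 4/25 m ≈ 0.160000 m

y(6) = 4/25 m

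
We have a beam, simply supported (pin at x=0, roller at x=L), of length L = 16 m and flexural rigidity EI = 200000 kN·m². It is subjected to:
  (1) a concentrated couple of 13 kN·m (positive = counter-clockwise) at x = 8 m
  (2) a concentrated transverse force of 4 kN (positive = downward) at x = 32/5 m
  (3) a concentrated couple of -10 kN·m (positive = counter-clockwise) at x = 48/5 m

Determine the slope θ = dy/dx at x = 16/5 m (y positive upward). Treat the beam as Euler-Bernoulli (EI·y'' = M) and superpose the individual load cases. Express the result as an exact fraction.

Load 1 — applied couple M₀=13 kN·m at a=8 m (b=L-a=8):
  θ_1 = (M₀x²/(2L)+C₁)/EI  [x≤a] with C₁=M₀(3b²-L²)/(6L)=-26/3 = (13·(16/5)²/(2·16)+(-26/3))/200000 = -169/7500000 rad
Load 2 — point force P=4 kN at a=32/5 m (b=L-a=48/5):
  θ_2 = -Pb(L²-b²-3x²)/(6LEI)  [x≤a] = -4·(48/5)·(16²-(48/5)²-3·(16/5)²)/(6·16·200000) = -104/390625 rad
Load 3 — applied couple M₀=-10 kN·m at a=48/5 m (b=L-a=32/5):
  θ_3 = (M₀x²/(2L)+C₁)/EI  [x≤a] with C₁=M₀(3b²-L²)/(6L)=208/15 = ((-10)·(16/5)²/(2·16)+(208/15))/200000 = 1/18750 rad
Superposition: θ = Σ θ_i = -2943/12500000 rad ≈ -0.000235 rad

θ(16/5) = -2943/12500000 rad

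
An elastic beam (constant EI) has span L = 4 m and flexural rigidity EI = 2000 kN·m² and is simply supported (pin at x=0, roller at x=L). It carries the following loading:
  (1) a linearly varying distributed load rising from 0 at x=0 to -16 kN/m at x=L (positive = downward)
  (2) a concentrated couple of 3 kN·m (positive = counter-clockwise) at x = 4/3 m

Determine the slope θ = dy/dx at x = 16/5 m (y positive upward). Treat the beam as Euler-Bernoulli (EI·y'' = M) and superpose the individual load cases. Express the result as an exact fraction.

θ(16/5) = -51523/5625000 rad

Load 1 — triangular load w₀=-16 kN/m (0→w₀ over full span):
  θ_1 = -w₀(7L⁴-30L²x²+15x⁴)/(360LEI) = -(-16)·(7·4⁴-30·4²·(16/5)²+15·(16/5)⁴)/(360·4·2000) = -6056/703125 rad
Load 2 — applied couple M₀=3 kN·m at a=4/3 m (b=L-a=8/3):
  θ_2 = (M₀x²/(2L)-M₀(x-a)+C₁)/EI  [x>a] with C₁=M₀(3b²-L²)/(6L)=2/3 = (3·(16/5)²/(2·4)-3·((16/5)-(4/3))+(2/3))/2000 = -41/75000 rad
Superposition: θ = Σ θ_i = -51523/5625000 rad ≈ -0.009160 rad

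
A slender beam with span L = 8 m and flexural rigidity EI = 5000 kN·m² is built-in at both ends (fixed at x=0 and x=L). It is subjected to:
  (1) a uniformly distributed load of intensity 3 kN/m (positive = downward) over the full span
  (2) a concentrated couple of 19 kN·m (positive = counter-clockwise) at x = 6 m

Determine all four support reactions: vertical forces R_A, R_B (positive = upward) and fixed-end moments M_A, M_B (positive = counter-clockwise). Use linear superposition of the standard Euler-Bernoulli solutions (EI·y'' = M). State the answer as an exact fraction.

Load 1 — uniform load w=3 kN/m over full span:
  R_A = wL/2 = 3·8/2 = 12 kN
  M_A = wL²/12 = 3·8²/12 = 16 kN·m
  R_B = wL/2 = 3·8/2 = 12 kN
  M_B = -wL²/12 = -3·8²/12 = -16 kN·m
Load 2 — applied couple M₀=19 kN·m at a=6 m (b=L-a=2):
  R_A = 6M₀ab/L³ = 6·19·6·2/8³ = 171/64 kN
  M_A = M₀b(2a-b)/L² = 19·2·(2·6-2)/8² = 95/16 kN·m
  R_B = -6M₀ab/L³ = -6·19·6·2/8³ = -171/64 kN
  M_B = M₀a(2b-a)/L² = 19·6·(2·2-6)/8² = -57/16 kN·m
Superposition: R_A = 939/64 kN, M_A = 351/16 kN·m, R_B = 597/64 kN, M_B = -313/16 kN·m

R_A = 939/64 kN, M_A = 351/16 kN·m, R_B = 597/64 kN, M_B = -313/16 kN·m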